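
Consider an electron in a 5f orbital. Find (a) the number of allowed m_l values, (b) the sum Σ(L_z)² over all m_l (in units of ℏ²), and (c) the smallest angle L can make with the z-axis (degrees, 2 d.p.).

7 values; Σ(L_z)² = 28 ℏ²; θ_min ≈ 30.00°

5f means n = 5, l = 3.
There are 2l+1 = 7 values of m_l.
Σ m_l² = 28, so Σ(L_z)² = 28 ℏ².
cos θ_min = 3/√12, so θ_min ≈ 30.00°.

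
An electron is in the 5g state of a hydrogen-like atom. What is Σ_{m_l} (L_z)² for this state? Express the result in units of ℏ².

Σ(L_z)² = 60 ℏ²

The 5g subshell has l = 4.
The allowed m_l values are -4, -3, -2, -1, 0, 1, 2, 3, 4.
Σ m_l² = 2·(1 + 4 + 9 + 16) = 60.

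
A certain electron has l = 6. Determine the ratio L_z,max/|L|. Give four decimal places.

|L| = √42 ℏ ≈ 6.4807ℏ, while L_z,max = lℏ = 6ℏ.
L_z,max/|L| = 6/√42 = 0.9258.

L_z,max/|L| = 0.9258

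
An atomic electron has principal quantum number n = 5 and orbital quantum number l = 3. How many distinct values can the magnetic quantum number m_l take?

7

The number of m_l values is 2l + 1 = 2·3 + 1 = 7.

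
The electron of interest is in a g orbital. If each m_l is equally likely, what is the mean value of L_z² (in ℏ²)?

⟨L_z²⟩ = 6.667 ℏ²

For a g orbital, l = 4.
m_l ∈ {-4, -3, -2, -1, 0, 1, 2, 3, 4}.
⟨L_z²⟩ = ℏ²·(Σ m_l²)/(2l+1) = ℏ²·60/9 = 6.667ℏ².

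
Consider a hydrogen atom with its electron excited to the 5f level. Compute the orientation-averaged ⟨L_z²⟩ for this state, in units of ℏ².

⟨L_z²⟩ = 4 ℏ²

The 5f level has l = 3.
m_l ∈ {-3, -2, -1, 0, 1, 2, 3}.
Average of L_z² over 7 states: 28/7 ℏ² = 4 ℏ².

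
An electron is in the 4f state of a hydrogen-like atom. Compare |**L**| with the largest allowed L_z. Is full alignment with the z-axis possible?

For 4f, l = 3.
|L| = 2√3 ℏ ≈ 3.4641ℏ, while L_z,max = lℏ = 3ℏ.
Since |L| > L_z,max, the vector can never point exactly along z; the closest it comes is θ_min = arccos(3/√12) ≈ 30.0°.

No: L_z,max = 3ℏ < |L| = 2√3 ℏ ≈ 3.464ℏ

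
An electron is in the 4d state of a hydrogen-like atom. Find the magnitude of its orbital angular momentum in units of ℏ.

|L| = √6 ℏ ≈ 2.449ℏ

For 4d, l = 2.
|L| = ℏ√(l(l+1)) = ℏ√(2·3) = √6 ℏ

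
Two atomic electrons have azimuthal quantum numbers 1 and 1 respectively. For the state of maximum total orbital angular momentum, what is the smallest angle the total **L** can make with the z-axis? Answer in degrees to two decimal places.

Angular momentum addition gives L = |l₁ − l₂|, …, l₁ + l₂.
Allowed values: L = 0, 1, 2.
The maximum is L = 2, with |L_tot| = ℏ√(2·3) = √6 ℏ.
The minimum angle with z is arccos(2/√6) ≈ 35.26°.

θ_min ≈ 35.26°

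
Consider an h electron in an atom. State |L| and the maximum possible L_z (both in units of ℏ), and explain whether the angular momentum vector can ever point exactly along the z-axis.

No: L_z,max = 5ℏ < |L| = √30 ℏ ≈ 5.477ℏ

An h state has l = 5.
|L| = √30 ℏ ≈ 5.4772ℏ, while L_z,max = lℏ = 5ℏ.
Since |L| > L_z,max, the vector can never point exactly along z; the closest it comes is θ_min = arccos(5/√30) ≈ 24.1°.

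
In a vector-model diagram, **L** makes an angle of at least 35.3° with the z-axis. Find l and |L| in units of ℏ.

At minimum angle, m_l = l, so cos θ = l/√(l(l+1)); cos²θ = l/(l+1) = 0.6661.
Thus l = 0.6661/(1 − 0.6661) ≈ 2.
Then |L| = ℏ√(2·3) = √6 ℏ.

l = 2, |L| = √6 ℏ ≈ 2.449ℏ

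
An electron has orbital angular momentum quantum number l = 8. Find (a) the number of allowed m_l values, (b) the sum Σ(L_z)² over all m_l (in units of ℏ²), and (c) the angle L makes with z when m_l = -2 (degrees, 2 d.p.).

17 values; Σ(L_z)² = 408 ℏ²; θ(m_l=-2) ≈ 103.63°

There are 2l+1 = 17 values of m_l.
Σ m_l² = 408, so Σ(L_z)² = 408 ℏ².
For m_l = -2: cos θ = -2/√72, θ ≈ 103.63°.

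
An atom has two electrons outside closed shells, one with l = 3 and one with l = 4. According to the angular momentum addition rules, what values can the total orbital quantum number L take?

L = 1, 2, 3, 4, 5, 6, 7

The total orbital quantum number L ranges from |l₁ − l₂| to l₁ + l₂ in integer steps.
Allowed values: L = 1, 2, 3, 4, 5, 6, 7.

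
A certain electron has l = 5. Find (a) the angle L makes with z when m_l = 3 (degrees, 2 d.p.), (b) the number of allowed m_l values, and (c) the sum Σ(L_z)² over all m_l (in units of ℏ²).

For m_l = 3: cos θ = 3/√30, θ ≈ 56.79°.
There are 2l+1 = 11 values of m_l.
Σ m_l² = 110, so Σ(L_z)² = 110 ℏ².

θ(m_l=3) ≈ 56.79°; 11 values; Σ(L_z)² = 110 ℏ²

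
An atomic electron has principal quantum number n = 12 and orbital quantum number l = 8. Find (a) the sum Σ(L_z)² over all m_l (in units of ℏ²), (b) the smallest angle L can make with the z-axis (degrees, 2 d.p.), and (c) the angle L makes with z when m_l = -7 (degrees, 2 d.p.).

Σ(L_z)² = 408 ℏ²; θ_min ≈ 19.47°; θ(m_l=-7) ≈ 145.58°

Σ m_l² = 408, so Σ(L_z)² = 408 ℏ².
cos θ_min = 8/√72, so θ_min ≈ 19.47°.
For m_l = -7: cos θ = -7/√72, θ ≈ 145.58°.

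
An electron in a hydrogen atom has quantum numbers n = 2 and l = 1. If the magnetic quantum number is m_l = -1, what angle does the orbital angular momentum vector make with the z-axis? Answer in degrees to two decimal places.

θ ≈ 135.00°

|L| = √(l(l+1)) ℏ = √2 ℏ.
L_z = m_l ℏ = −1ℏ.
cos θ = L_z/|L| = -1/√2, so θ ≈ 135.00°.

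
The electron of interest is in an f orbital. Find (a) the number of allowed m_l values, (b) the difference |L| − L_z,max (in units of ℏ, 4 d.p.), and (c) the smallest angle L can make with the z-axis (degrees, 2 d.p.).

7 values; |L|−L_z,max ≈ 0.4641ℏ; θ_min ≈ 30.00°

F corresponds to l = 3.
There are 2l+1 = 7 values of m_l.
|L| − L_z,max = (2√3 − 3)ℏ ≈ 0.4641ℏ.
cos θ_min = 3/√12, so θ_min ≈ 30.00°.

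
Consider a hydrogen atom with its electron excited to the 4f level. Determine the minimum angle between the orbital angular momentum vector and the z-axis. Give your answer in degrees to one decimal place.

θ_min ≈ 30.0°

The 4f level has l = 3.
|L|² = l(l+1)ℏ² = 12ℏ², so |L| = 2√3 ℏ.
The smallest angle corresponds to the largest L_z, i.e. m_l = l = 3, giving L_z = 3ℏ.
cos θ_min = 3/√12, so θ_min ≈ 30.0°.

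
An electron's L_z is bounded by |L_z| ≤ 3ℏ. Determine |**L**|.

The maximum L_z equals lℏ, giving l = 3.
|L| = ℏ√(l(l+1)) = 2√3 ℏ.

|L| = 2√3 ℏ ≈ 3.464ℏ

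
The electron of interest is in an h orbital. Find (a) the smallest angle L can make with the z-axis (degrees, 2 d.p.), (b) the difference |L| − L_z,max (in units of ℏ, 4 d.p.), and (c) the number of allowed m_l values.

θ_min ≈ 24.09°; |L|−L_z,max ≈ 0.4772ℏ; 11 values

For an h orbital, l = 5.
cos θ_min = 5/√30, so θ_min ≈ 24.09°.
|L| − L_z,max = (√30 − 5)ℏ ≈ 0.4772ℏ.
There are 2l+1 = 11 values of m_l.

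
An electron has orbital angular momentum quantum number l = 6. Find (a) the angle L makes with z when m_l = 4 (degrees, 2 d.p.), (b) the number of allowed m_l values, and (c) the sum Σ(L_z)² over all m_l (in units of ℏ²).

θ(m_l=4) ≈ 51.89°; 13 values; Σ(L_z)² = 182 ℏ²

For m_l = 4: cos θ = 4/√42, θ ≈ 51.89°.
There are 2l+1 = 13 values of m_l.
Σ m_l² = 182, so Σ(L_z)² = 182 ℏ².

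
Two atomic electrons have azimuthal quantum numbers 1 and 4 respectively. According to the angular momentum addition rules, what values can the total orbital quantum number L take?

L = 3, 4, 5

By the triangle rule, |l₁ − l₂| ≤ L ≤ l₁ + l₂.
Allowed values: L = 3, 4, 5.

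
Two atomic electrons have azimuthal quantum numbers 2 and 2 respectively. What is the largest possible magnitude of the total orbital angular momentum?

By the triangle rule, |l₁ − l₂| ≤ L ≤ l₁ + l₂.
So L can be 0, 1, 2, 3, 4.
The largest magnitude corresponds to L = 4: |L_tot| = ℏ√(4·5) = 2√5 ℏ.

|L_tot|_max = 2√5 ℏ ≈ 4.472ℏ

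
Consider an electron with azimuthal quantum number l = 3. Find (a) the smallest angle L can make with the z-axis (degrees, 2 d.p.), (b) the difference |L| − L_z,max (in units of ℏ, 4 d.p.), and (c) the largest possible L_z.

θ_min ≈ 30.00°; |L|−L_z,max ≈ 0.4641ℏ; L_z,max = 3ℏ

cos θ_min = 3/√12, so θ_min ≈ 30.00°.
|L| − L_z,max = (2√3 − 3)ℏ ≈ 0.4641ℏ.
L_z,max = lℏ = 3ℏ.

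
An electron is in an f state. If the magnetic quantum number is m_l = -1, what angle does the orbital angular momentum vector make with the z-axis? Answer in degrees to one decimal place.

θ ≈ 106.8°

An f state has l = 3.
|L|² = l(l+1)ℏ² = 12ℏ², so |L| = 2√3 ℏ.
L_z = m_l ℏ = −1ℏ.
cos θ = L_z/|L| = -1/√12, so θ ≈ 106.8°.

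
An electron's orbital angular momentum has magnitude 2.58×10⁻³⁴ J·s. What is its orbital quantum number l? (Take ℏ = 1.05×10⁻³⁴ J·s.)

In units of ℏ, |L| ≈ 2.457.
l(l+1) ≈ 2.457² ≈ 6.04, so l = 2.

l = 2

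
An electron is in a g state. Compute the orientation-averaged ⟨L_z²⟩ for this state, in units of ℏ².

⟨L_z²⟩ = 6.667 ℏ²

The letter g corresponds to l = 4.
The allowed m_l values are -4, -3, -2, -1, 0, 1, 2, 3, 4.
⟨L_z²⟩ = ℏ²·(Σ m_l²)/(2l+1) = ℏ²·60/9 = 6.667ℏ².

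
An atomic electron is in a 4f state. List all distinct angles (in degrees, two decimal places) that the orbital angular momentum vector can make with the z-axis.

θ ∈ {30.00°, 54.74°, 73.22°, 90.00°, 106.78°, 125.26°, 150.00°}

4f means n = 4, l = 3.
|L| = ℏ√(l(l+1)) = 2√3 ℏ.
cos θ = m_l/√12 for each m_l ∈ {-3, -2, -1, 0, 1, 2, 3}.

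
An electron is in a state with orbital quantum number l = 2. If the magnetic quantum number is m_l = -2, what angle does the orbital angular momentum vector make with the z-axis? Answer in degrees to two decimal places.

θ ≈ 144.74°

|L| = √(l(l+1)) ℏ = √6 ℏ.
L_z = m_l ℏ = −2ℏ.
cos θ = L_z/|L| = -2/√6, so θ ≈ 144.74°.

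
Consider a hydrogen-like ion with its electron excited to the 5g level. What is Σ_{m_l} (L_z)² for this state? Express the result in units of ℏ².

The 5g level has l = 4.
m_l ∈ {-4, -3, -2, -1, 0, 1, 2, 3, 4}.
Summing m² from −4 to 4: Σ m_l² = 60.

Σ(L_z)² = 60 ℏ²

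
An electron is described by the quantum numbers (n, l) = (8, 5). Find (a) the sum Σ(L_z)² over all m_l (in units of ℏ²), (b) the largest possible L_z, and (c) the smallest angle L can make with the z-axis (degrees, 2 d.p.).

Σ m_l² = 110, so Σ(L_z)² = 110 ℏ².
L_z,max = lℏ = 5ℏ.
cos θ_min = 5/√30, so θ_min ≈ 24.09°.

Σ(L_z)² = 110 ℏ²; L_z,max = 5ℏ; θ_min ≈ 24.09°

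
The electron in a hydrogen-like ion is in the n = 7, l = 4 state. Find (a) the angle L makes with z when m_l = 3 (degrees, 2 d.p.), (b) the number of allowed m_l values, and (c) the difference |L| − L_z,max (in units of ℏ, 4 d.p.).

θ(m_l=3) ≈ 47.87°; 9 values; |L|−L_z,max ≈ 0.4721ℏ

For m_l = 3: cos θ = 3/√20, θ ≈ 47.87°.
There are 2l+1 = 9 values of m_l.
|L| − L_z,max = (2√5 − 4)ℏ ≈ 0.4721ℏ.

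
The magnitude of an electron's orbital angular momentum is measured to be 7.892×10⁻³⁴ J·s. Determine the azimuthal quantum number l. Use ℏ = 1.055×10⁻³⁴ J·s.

l = 7

|L|/ℏ = (7.892×10⁻³⁴)/(1.055×10⁻³⁴) ≈ 7.481.
l(l+1) ≈ 7.481² ≈ 55.96, so l = 7.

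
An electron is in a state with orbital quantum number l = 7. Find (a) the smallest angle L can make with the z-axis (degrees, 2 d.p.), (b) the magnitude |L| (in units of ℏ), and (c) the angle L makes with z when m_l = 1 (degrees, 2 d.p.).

cos θ_min = 7/√56, so θ_min ≈ 20.70°.
|L| = ℏ√(7·8) = 2√14 ℏ ≈ 7.483ℏ.
For m_l = 1: cos θ = 1/√56, θ ≈ 82.32°.

θ_min ≈ 20.70°; |L| = 2√14 ℏ ≈ 7.483ℏ; θ(m_l=1) ≈ 82.32°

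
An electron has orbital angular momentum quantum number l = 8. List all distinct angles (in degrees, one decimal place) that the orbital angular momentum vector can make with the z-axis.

θ ∈ {19.5°, 34.4°, 45.0°, 53.9°, 61.9°, 69.3°, 76.4°, 83.2°, 90.0°, 96.8°, 103.6°, 110.7°, 118.1°, 126.1°, 135.0°, 145.6°, 160.5°}

|L| = √(l(l+1)) ℏ = 6√2 ℏ.
cos θ = m_l/√72 for each m_l ∈ {-8, -7, -6, -5, -4, -3, -2, -1, 0, 1, 2, 3, 4, 5, 6, 7, 8}.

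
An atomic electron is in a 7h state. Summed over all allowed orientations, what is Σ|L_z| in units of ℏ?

The 7h subshell has l = 5.
m_l runs from −5 to 5, i.e. {-5, -4, -3, -2, -1, 0, 1, 2, 3, 4, 5}.
Σ|m_l| = 2(1+2+…+5) = 30.

Σ|L_z| = 30 ℏ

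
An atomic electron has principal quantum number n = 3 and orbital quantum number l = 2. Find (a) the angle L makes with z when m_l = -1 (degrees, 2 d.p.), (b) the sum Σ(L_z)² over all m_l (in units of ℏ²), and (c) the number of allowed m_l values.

For m_l = -1: cos θ = -1/√6, θ ≈ 114.09°.
Σ m_l² = 10, so Σ(L_z)² = 10 ℏ².
There are 2l+1 = 5 values of m_l.

θ(m_l=-1) ≈ 114.09°; Σ(L_z)² = 10 ℏ²; 5 values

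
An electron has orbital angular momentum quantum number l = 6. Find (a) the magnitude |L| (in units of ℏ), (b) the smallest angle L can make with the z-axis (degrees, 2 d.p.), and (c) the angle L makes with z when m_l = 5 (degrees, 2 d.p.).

|L| = √42 ℏ ≈ 6.481ℏ; θ_min ≈ 22.21°; θ(m_l=5) ≈ 39.51°

|L| = ℏ√(6·7) = √42 ℏ ≈ 6.481ℏ.
cos θ_min = 6/√42, so θ_min ≈ 22.21°.
For m_l = 5: cos θ = 5/√42, θ ≈ 39.51°.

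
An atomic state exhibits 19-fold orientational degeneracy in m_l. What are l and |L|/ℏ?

2l + 1 = 19 ⇒ l = 9.
Then |L| = √(l(l+1)) ℏ = 3√10 ℏ.

l = 9, |L| = 3√10 ℏ ≈ 9.487ℏ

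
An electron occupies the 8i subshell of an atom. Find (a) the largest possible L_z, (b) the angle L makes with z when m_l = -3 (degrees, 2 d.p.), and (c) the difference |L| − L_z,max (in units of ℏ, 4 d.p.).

L_z,max = 6ℏ; θ(m_l=-3) ≈ 117.58°; |L|−L_z,max ≈ 0.4807ℏ

The 8i subshell has l = 6.
L_z,max = lℏ = 6ℏ.
For m_l = -3: cos θ = -3/√42, θ ≈ 117.58°.
|L| − L_z,max = (√42 − 6)ℏ ≈ 0.4807ℏ.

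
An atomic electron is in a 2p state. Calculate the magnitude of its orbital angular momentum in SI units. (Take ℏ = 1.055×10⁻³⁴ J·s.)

For 2p, l = 1.
|L| = ℏ√(l(l+1)) = ℏ√(1·2) = √2 ℏ
Numerically, |L| = 1.414 × (1.055×10⁻³⁴ J·s) = 1.492×10⁻³⁴ J·s.

|L| = 1.492×10⁻³⁴ J·s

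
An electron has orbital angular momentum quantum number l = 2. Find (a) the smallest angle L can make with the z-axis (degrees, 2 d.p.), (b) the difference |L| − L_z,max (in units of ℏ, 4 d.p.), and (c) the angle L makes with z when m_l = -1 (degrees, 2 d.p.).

cos θ_min = 2/√6, so θ_min ≈ 35.26°.
|L| − L_z,max = (√6 − 2)ℏ ≈ 0.4495ℏ.
For m_l = -1: cos θ = -1/√6, θ ≈ 114.09°.

θ_min ≈ 35.26°; |L|−L_z,max ≈ 0.4495ℏ; θ(m_l=-1) ≈ 114.09°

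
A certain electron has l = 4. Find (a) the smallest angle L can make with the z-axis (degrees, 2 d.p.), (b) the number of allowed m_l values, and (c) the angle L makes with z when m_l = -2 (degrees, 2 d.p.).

cos θ_min = 4/√20, so θ_min ≈ 26.57°.
There are 2l+1 = 9 values of m_l.
For m_l = -2: cos θ = -2/√20, θ ≈ 116.57°.

θ_min ≈ 26.57°; 9 values; θ(m_l=-2) ≈ 116.57°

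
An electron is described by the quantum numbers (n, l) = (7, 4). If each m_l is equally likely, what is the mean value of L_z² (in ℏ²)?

m_l ∈ {-4, -3, -2, -1, 0, 1, 2, 3, 4}.
⟨L_z²⟩ = ℏ²·l(l+1)/3 = 6.667ℏ².

⟨L_z²⟩ = 6.667 ℏ²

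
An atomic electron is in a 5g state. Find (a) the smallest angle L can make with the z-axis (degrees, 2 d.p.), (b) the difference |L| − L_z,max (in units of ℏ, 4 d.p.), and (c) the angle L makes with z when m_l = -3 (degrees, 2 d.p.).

5g means n = 5, l = 4.
cos θ_min = 4/√20, so θ_min ≈ 26.57°.
|L| − L_z,max = (2√5 − 4)ℏ ≈ 0.4721ℏ.
For m_l = -3: cos θ = -3/√20, θ ≈ 132.13°.

θ_min ≈ 26.57°; |L|−L_z,max ≈ 0.4721ℏ; θ(m_l=-3) ≈ 132.13°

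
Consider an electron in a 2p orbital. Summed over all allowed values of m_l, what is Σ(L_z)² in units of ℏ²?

For 2p, l = 1.
The allowed m_l values are -1, 0, 1.
Σ m_l² = 2·(1) = 2.

Σ(L_z)² = 2 ℏ²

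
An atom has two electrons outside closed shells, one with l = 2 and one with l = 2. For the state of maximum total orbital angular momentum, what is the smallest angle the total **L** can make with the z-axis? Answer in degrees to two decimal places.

The total orbital quantum number L ranges from |l₁ − l₂| to l₁ + l₂ in integer steps.
L ∈ {0, 1, 2, 3, 4}.
The maximum is L = 4, with |L_tot| = ℏ√(4·5) = 2√5 ℏ.
The minimum angle with z is arccos(4/√20) ≈ 26.57°.

θ_min ≈ 26.57°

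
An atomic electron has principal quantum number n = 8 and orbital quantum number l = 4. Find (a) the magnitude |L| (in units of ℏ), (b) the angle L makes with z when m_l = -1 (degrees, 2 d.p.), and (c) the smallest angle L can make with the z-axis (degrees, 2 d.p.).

|L| = 2√5 ℏ ≈ 4.472ℏ; θ(m_l=-1) ≈ 102.92°; θ_min ≈ 26.57°

|L| = ℏ√(4·5) = 2√5 ℏ ≈ 4.472ℏ.
For m_l = -1: cos θ = -1/√20, θ ≈ 102.92°.
cos θ_min = 4/√20, so θ_min ≈ 26.57°.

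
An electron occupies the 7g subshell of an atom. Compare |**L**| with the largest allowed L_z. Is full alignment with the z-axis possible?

The 7g subshell has l = 4.
|L| = 2√5 ℏ ≈ 4.4721ℏ, while L_z,max = lℏ = 4ℏ.
Since |L| > L_z,max, the vector can never point exactly along z; the closest it comes is θ_min = arccos(4/√20) ≈ 26.6°.

No: L_z,max = 4ℏ < |L| = 2√5 ℏ ≈ 4.472ℏ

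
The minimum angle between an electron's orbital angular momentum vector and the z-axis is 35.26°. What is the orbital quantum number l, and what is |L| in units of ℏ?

cos θ_min = l/√(l(l+1)) = √(l/(l+1)), so l/(l+1) = cos²(35.26°) = 0.6667.
l = cos²θ/sin²θ ≈ 2.
Then |L| = ℏ√(2·3) = √6 ℏ.

l = 2, |L| = √6 ℏ ≈ 2.449ℏ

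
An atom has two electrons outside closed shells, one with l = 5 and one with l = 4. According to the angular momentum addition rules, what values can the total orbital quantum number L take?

By the triangle rule, |l₁ − l₂| ≤ L ≤ l₁ + l₂.
L ∈ {1, 2, 3, 4, 5, 6, 7, 8, 9}.

L = 1, 2, 3, 4, 5, 6, 7, 8, 9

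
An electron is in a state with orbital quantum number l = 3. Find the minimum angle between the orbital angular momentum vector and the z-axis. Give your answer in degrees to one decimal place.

|L| = √(l(l+1)) ℏ = 2√3 ℏ.
The smallest angle corresponds to the largest L_z, i.e. m_l = l = 3, giving L_z = 3ℏ.
cos θ_min = 3/√12, so θ_min ≈ 30.0°.

θ_min ≈ 30.0°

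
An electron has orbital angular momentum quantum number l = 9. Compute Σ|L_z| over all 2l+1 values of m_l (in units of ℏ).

m_l ∈ {-9, -8, -7, -6, -5, -4, -3, -2, -1, 0, 1, 2, 3, 4, 5, 6, 7, 8, 9}.
Σ|m_l| = l(l+1) = 90.

Σ|L_z| = 90 ℏ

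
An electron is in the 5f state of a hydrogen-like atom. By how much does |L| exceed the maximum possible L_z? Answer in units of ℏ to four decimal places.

The 5f subshell has l = 3.
|L| = 2√3 ℏ ≈ 3.4641ℏ, while L_z,max = lℏ = 3ℏ.
The difference is (2√3 − 3)ℏ ≈ 0.4641ℏ.

|L| − L_z,max ≈ 0.4641ℏ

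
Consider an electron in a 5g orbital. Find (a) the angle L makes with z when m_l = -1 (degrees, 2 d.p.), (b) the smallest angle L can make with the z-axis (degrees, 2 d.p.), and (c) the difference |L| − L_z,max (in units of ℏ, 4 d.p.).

For 5g, l = 4.
For m_l = -1: cos θ = -1/√20, θ ≈ 102.92°.
cos θ_min = 4/√20, so θ_min ≈ 26.57°.
|L| − L_z,max = (2√5 − 4)ℏ ≈ 0.4721ℏ.

θ(m_l=-1) ≈ 102.92°; θ_min ≈ 26.57°; |L|−L_z,max ≈ 0.4721ℏ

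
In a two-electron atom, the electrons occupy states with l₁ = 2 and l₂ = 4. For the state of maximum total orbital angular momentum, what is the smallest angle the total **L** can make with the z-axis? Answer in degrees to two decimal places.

By the triangle rule, |l₁ − l₂| ≤ L ≤ l₁ + l₂.
So L can be 2, 3, 4, 5, 6.
The maximum is L = 6, with |L_tot| = ℏ√(6·7) = √42 ℏ.
The minimum angle with z is arccos(6/√42) ≈ 22.21°.

θ_min ≈ 22.21°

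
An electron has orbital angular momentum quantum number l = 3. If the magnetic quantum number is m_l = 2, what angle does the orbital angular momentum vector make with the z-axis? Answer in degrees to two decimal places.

θ ≈ 54.74°

|L| = ℏ√(l(l+1)) = 2√3 ℏ.
L_z = m_l ℏ = 2ℏ.
cos θ = L_z/|L| = 2/√12, so θ ≈ 54.74°.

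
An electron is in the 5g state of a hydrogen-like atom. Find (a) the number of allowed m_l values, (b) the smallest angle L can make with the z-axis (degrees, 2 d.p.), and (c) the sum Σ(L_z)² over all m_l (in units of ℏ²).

9 values; θ_min ≈ 26.57°; Σ(L_z)² = 60 ℏ²

For 5g, l = 4.
There are 2l+1 = 9 values of m_l.
cos θ_min = 4/√20, so θ_min ≈ 26.57°.
Σ m_l² = 60, so Σ(L_z)² = 60 ℏ².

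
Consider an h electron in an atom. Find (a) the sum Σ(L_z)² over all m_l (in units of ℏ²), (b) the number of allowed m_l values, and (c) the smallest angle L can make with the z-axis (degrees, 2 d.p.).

An h state has l = 5.
Σ m_l² = 110, so Σ(L_z)² = 110 ℏ².
There are 2l+1 = 11 values of m_l.
cos θ_min = 5/√30, so θ_min ≈ 24.09°.

Σ(L_z)² = 110 ℏ²; 11 values; θ_min ≈ 24.09°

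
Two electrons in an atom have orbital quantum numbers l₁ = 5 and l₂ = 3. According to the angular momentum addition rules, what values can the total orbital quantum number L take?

L = 2, 3, 4, 5, 6, 7, 8

The total orbital quantum number L ranges from |l₁ − l₂| to l₁ + l₂ in integer steps.
Allowed values: L = 2, 3, 4, 5, 6, 7, 8.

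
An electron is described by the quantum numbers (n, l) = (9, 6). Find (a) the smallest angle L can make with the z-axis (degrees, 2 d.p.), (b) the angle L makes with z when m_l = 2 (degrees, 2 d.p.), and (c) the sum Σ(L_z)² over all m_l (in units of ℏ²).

θ_min ≈ 22.21°; θ(m_l=2) ≈ 72.02°; Σ(L_z)² = 182 ℏ²

cos θ_min = 6/√42, so θ_min ≈ 22.21°.
For m_l = 2: cos θ = 2/√42, θ ≈ 72.02°.
Σ m_l² = 182, so Σ(L_z)² = 182 ℏ².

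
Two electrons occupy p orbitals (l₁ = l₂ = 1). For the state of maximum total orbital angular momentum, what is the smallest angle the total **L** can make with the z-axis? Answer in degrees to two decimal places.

θ_min ≈ 35.26°

Angular momentum addition gives L = |l₁ − l₂|, …, l₁ + l₂.
Allowed values: L = 0, 1, 2.
The maximum is L = 2, with |L_tot| = ℏ√(2·3) = √6 ℏ.
The minimum angle with z is arccos(2/√6) ≈ 35.26°.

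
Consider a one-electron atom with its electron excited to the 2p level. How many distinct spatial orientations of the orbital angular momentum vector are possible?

3

The 2p level has l = 1.
The number of m_l values is 2l + 1 = 2·1 + 1 = 3.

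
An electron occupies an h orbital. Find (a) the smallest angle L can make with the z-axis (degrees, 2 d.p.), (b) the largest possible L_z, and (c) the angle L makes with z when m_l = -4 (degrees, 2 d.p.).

θ_min ≈ 24.09°; L_z,max = 5ℏ; θ(m_l=-4) ≈ 136.91°

The letter h corresponds to l = 5.
cos θ_min = 5/√30, so θ_min ≈ 24.09°.
L_z,max = lℏ = 5ℏ.
For m_l = -4: cos θ = -4/√30, θ ≈ 136.91°.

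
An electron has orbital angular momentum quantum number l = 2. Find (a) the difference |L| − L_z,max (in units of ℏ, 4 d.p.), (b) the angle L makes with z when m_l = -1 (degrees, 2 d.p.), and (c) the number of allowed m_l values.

|L|−L_z,max ≈ 0.4495ℏ; θ(m_l=-1) ≈ 114.09°; 5 values

|L| − L_z,max = (√6 − 2)ℏ ≈ 0.4495ℏ.
For m_l = -1: cos θ = -1/√6, θ ≈ 114.09°.
There are 2l+1 = 5 values of m_l.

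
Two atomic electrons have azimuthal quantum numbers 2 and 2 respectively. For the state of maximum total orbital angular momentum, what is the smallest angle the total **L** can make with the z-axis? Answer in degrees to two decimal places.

The total orbital quantum number L ranges from |l₁ − l₂| to l₁ + l₂ in integer steps.
So L can be 0, 1, 2, 3, 4.
The maximum is L = 4, with |L_tot| = ℏ√(4·5) = 2√5 ℏ.
The minimum angle with z is arccos(4/√20) ≈ 26.57°.

θ_min ≈ 26.57°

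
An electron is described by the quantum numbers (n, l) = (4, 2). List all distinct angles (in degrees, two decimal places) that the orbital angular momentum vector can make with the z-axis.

|L| = ℏ√(l(l+1)) = √6 ℏ.
cos θ = m_l/√6 for each m_l ∈ {-2, -1, 0, 1, 2}.

θ ∈ {35.26°, 65.91°, 90.00°, 114.09°, 144.74°}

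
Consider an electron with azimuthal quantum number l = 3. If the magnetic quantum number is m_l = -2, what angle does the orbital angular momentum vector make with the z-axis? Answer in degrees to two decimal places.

|L|² = l(l+1)ℏ² = 12ℏ², so |L| = 2√3 ℏ.
L_z = m_l ℏ = −2ℏ.
cos θ = L_z/|L| = -2/√12, so θ ≈ 125.26°.

θ ≈ 125.26°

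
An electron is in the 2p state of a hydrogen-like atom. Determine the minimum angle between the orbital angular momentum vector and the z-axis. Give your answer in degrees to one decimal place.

θ_min ≈ 45.0°

The 2p subshell has l = 1.
|L| = ℏ√(l(l+1)) = √2 ℏ.
The smallest angle corresponds to the largest L_z, i.e. m_l = l = 1, giving L_z = 1ℏ.
cos θ_min = 1/√2, so θ_min ≈ 45.0°.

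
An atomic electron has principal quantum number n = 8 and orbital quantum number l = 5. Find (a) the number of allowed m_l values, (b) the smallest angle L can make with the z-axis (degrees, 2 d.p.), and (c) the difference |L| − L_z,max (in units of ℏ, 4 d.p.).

11 values; θ_min ≈ 24.09°; |L|−L_z,max ≈ 0.4772ℏ

There are 2l+1 = 11 values of m_l.
cos θ_min = 5/√30, so θ_min ≈ 24.09°.
|L| − L_z,max = (√30 − 5)ℏ ≈ 0.4772ℏ.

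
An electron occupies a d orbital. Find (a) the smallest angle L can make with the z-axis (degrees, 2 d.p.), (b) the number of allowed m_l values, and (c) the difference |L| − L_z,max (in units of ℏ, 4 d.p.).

A d state has l = 2.
cos θ_min = 2/√6, so θ_min ≈ 35.26°.
There are 2l+1 = 5 values of m_l.
|L| − L_z,max = (√6 − 2)ℏ ≈ 0.4495ℏ.

θ_min ≈ 35.26°; 5 values; |L|−L_z,max ≈ 0.4495ℏ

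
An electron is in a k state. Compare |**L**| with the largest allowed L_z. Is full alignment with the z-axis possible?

No: L_z,max = 7ℏ < |L| = 2√14 ℏ ≈ 7.483ℏ

K corresponds to l = 7.
|L| = 2√14 ℏ ≈ 7.4833ℏ, while L_z,max = lℏ = 7ℏ.
Since |L| > L_z,max, the vector can never point exactly along z; the closest it comes is θ_min = arccos(7/√56) ≈ 20.7°.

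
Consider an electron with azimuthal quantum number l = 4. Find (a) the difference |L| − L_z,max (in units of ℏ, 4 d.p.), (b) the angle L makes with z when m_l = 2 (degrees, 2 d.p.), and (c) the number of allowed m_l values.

|L|−L_z,max ≈ 0.4721ℏ; θ(m_l=2) ≈ 63.43°; 9 values

|L| − L_z,max = (2√5 − 4)ℏ ≈ 0.4721ℏ.
For m_l = 2: cos θ = 2/√20, θ ≈ 63.43°.
There are 2l+1 = 9 values of m_l.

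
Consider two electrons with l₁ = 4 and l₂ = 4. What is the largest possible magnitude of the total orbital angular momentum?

Angular momentum addition gives L = |l₁ − l₂|, …, l₁ + l₂.
Allowed values: L = 0, 1, 2, 3, 4, 5, 6, 7, 8.
The largest magnitude corresponds to L = 8: |L_tot| = ℏ√(8·9) = 6√2 ℏ.

|L_tot|_max = 6√2 ℏ ≈ 8.485ℏ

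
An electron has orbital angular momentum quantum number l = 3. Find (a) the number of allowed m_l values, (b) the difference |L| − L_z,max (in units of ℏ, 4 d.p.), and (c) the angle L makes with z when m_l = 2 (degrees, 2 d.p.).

7 values; |L|−L_z,max ≈ 0.4641ℏ; θ(m_l=2) ≈ 54.74°

There are 2l+1 = 7 values of m_l.
|L| − L_z,max = (2√3 − 3)ℏ ≈ 0.4641ℏ.
For m_l = 2: cos θ = 2/√12, θ ≈ 54.74°.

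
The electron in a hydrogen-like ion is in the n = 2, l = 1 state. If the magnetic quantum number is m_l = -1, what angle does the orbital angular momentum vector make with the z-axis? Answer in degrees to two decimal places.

|L|² = l(l+1)ℏ² = 2ℏ², so |L| = √2 ℏ.
L_z = m_l ℏ = −1ℏ.
cos θ = L_z/|L| = -1/√2, so θ ≈ 135.00°.

θ ≈ 135.00°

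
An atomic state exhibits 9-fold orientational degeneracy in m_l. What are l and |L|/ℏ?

2l + 1 = 9 ⇒ l = 4.
Then |L| = √(l(l+1)) ℏ = 2√5 ℏ.

l = 4, |L| = 2√5 ℏ ≈ 4.472ℏ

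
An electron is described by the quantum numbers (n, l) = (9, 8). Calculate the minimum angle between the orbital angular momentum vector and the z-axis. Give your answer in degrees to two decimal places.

|L| = √(l(l+1)) ℏ = 6√2 ℏ.
The smallest angle corresponds to the largest L_z, i.e. m_l = l = 8, giving L_z = 8ℏ.
cos θ_min = 8/√72, so θ_min ≈ 19.47°.

θ_min ≈ 19.47°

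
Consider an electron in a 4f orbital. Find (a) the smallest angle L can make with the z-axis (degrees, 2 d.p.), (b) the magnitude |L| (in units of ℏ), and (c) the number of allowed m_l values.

For 4f, l = 3.
cos θ_min = 3/√12, so θ_min ≈ 30.00°.
|L| = ℏ√(3·4) = 2√3 ℏ ≈ 3.464ℏ.
There are 2l+1 = 7 values of m_l.

θ_min ≈ 30.00°; |L| = 2√3 ℏ ≈ 3.464ℏ; 7 values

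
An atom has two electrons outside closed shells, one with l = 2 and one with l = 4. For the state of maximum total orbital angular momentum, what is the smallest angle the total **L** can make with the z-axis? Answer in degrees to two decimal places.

Angular momentum addition gives L = |l₁ − l₂|, …, l₁ + l₂.
Allowed values: L = 2, 3, 4, 5, 6.
The maximum is L = 6, with |L_tot| = ℏ√(6·7) = √42 ℏ.
The minimum angle with z is arccos(6/√42) ≈ 22.21°.

θ_min ≈ 22.21°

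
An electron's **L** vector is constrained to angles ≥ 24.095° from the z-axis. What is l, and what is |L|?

cos²θ_min = l/(l+1) = 0.8333.
l = cos²θ/sin²θ ≈ 5.
Then |L| = ℏ√(5·6) = √30 ℏ.

l = 5, |L| = √30 ℏ ≈ 5.477ℏ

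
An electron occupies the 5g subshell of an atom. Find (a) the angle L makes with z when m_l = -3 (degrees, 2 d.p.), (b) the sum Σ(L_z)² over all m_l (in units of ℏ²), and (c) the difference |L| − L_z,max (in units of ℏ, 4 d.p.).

θ(m_l=-3) ≈ 132.13°; Σ(L_z)² = 60 ℏ²; |L|−L_z,max ≈ 0.4721ℏ

5g means n = 5, l = 4.
For m_l = -3: cos θ = -3/√20, θ ≈ 132.13°.
Σ m_l² = 60, so Σ(L_z)² = 60 ℏ².
|L| − L_z,max = (2√5 − 4)ℏ ≈ 0.4721ℏ.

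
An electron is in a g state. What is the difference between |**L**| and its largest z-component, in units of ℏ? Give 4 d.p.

|L| − L_z,max ≈ 0.4721ℏ

A g state has l = 4.
|L| = 2√5 ℏ ≈ 4.4721ℏ, while L_z,max = lℏ = 4ℏ.
The difference is (2√5 − 4)ℏ ≈ 0.4721ℏ.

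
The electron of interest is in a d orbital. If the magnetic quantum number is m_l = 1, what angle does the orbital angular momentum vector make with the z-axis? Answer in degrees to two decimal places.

θ ≈ 65.91°

A d state has l = 2.
|L| = ℏ√(l(l+1)) = √6 ℏ.
L_z = m_l ℏ = 1ℏ.
cos θ = L_z/|L| = 1/√6, so θ ≈ 65.91°.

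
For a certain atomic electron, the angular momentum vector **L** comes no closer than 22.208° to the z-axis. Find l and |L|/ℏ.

cos²θ_min = l/(l+1) = 0.8571.
l = cos²θ/sin²θ ≈ 6.
Then |L| = ℏ√(6·7) = √42 ℏ.

l = 6, |L| = √42 ℏ ≈ 6.481ℏ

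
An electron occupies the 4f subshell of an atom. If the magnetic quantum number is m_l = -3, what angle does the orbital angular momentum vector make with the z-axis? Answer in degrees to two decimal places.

θ ≈ 150.00°

4f means n = 4, l = 3.
|L| = ℏ√(l(l+1)) = 2√3 ℏ.
L_z = m_l ℏ = −3ℏ.
cos θ = L_z/|L| = -3/√12, so θ ≈ 150.00°.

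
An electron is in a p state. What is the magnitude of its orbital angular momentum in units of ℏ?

P corresponds to l = 1.
|L| = ℏ√(l(l+1)) = ℏ√(1·2) = √2 ℏ

|L| = √2 ℏ ≈ 1.414ℏ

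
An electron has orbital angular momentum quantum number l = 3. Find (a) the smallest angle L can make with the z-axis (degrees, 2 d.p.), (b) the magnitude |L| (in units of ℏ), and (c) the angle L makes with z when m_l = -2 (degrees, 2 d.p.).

θ_min ≈ 30.00°; |L| = 2√3 ℏ ≈ 3.464ℏ; θ(m_l=-2) ≈ 125.26°

cos θ_min = 3/√12, so θ_min ≈ 30.00°.
|L| = ℏ√(3·4) = 2√3 ℏ ≈ 3.464ℏ.
For m_l = -2: cos θ = -2/√12, θ ≈ 125.26°.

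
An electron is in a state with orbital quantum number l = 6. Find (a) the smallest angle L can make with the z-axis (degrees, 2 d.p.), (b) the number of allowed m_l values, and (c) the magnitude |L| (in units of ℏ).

cos θ_min = 6/√42, so θ_min ≈ 22.21°.
There are 2l+1 = 13 values of m_l.
|L| = ℏ√(6·7) = √42 ℏ ≈ 6.481ℏ.

θ_min ≈ 22.21°; 13 values; |L| = √42 ℏ ≈ 6.481ℏ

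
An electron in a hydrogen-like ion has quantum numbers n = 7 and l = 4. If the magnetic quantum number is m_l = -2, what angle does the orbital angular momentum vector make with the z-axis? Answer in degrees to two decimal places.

|L|² = l(l+1)ℏ² = 20ℏ², so |L| = 2√5 ℏ.
L_z = m_l ℏ = −2ℏ.
cos θ = L_z/|L| = -2/√20, so θ ≈ 116.57°.

θ ≈ 116.57°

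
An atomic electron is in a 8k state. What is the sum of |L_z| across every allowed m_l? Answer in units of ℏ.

The 8k subshell has l = 7.
m_l runs from −7 to 7, i.e. {-7, -6, -5, -4, -3, -2, -1, 0, 1, 2, 3, 4, 5, 6, 7}.
Σ|m_l| = l(l+1) = 56.

Σ|L_z| = 56 ℏ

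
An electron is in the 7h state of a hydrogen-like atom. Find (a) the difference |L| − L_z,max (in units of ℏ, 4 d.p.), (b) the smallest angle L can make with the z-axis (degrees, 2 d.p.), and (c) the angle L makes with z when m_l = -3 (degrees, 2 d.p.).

|L|−L_z,max ≈ 0.4772ℏ; θ_min ≈ 24.09°; θ(m_l=-3) ≈ 123.21°

The 7h subshell has l = 5.
|L| − L_z,max = (√30 − 5)ℏ ≈ 0.4772ℏ.
cos θ_min = 5/√30, so θ_min ≈ 24.09°.
For m_l = -3: cos θ = -3/√30, θ ≈ 123.21°.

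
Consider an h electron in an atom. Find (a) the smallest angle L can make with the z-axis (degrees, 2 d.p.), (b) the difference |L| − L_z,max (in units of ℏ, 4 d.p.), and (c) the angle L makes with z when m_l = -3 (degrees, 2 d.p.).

θ_min ≈ 24.09°; |L|−L_z,max ≈ 0.4772ℏ; θ(m_l=-3) ≈ 123.21°

The letter h corresponds to l = 5.
cos θ_min = 5/√30, so θ_min ≈ 24.09°.
|L| − L_z,max = (√30 − 5)ℏ ≈ 0.4772ℏ.
For m_l = -3: cos θ = -3/√30, θ ≈ 123.21°.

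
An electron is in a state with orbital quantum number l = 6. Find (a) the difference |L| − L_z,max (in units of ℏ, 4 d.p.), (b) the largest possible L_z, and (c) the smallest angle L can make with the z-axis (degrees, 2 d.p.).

|L|−L_z,max ≈ 0.4807ℏ; L_z,max = 6ℏ; θ_min ≈ 22.21°

|L| − L_z,max = (√42 − 6)ℏ ≈ 0.4807ℏ.
L_z,max = lℏ = 6ℏ.
cos θ_min = 6/√42, so θ_min ≈ 22.21°.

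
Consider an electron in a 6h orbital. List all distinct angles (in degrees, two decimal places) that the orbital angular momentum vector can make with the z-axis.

The 6h subshell has l = 5.
|L|² = l(l+1)ℏ² = 30ℏ², so |L| = √30 ℏ.
cos θ = m_l/√30 for each m_l ∈ {-5, -4, -3, -2, -1, 0, 1, 2, 3, 4, 5}.

θ ∈ {24.09°, 43.09°, 56.79°, 68.58°, 79.48°, 90.00°, 100.52°, 111.42°, 123.21°, 136.91°, 155.91°}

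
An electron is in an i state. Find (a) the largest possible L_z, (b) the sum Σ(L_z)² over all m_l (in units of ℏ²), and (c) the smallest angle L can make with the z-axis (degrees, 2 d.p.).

L_z,max = 6ℏ; Σ(L_z)² = 182 ℏ²; θ_min ≈ 22.21°

An i state has l = 6.
L_z,max = lℏ = 6ℏ.
Σ m_l² = 182, so Σ(L_z)² = 182 ℏ².
cos θ_min = 6/√42, so θ_min ≈ 22.21°.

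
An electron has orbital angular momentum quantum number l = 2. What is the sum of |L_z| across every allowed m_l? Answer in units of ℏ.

Σ|L_z| = 6 ℏ

The allowed m_l values are -2, -1, 0, 1, 2.
Σ|m_l| = l(l+1) = 6.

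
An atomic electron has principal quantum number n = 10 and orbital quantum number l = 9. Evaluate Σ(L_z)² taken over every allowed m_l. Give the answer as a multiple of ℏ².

m_l runs from −9 to 9, i.e. {-9, -8, -7, -6, -5, -4, -3, -2, -1, 0, 1, 2, 3, 4, 5, 6, 7, 8, 9}.
Σ m_l² = 2·(1 + 4 + 9 + 16 + 25 + 36 + 49 + 64 + 81) = 570.

Σ(L_z)² = 570 ℏ²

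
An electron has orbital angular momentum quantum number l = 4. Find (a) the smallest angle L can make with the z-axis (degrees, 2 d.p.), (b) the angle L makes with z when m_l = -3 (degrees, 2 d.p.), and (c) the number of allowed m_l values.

θ_min ≈ 26.57°; θ(m_l=-3) ≈ 132.13°; 9 values

cos θ_min = 4/√20, so θ_min ≈ 26.57°.
For m_l = -3: cos θ = -3/√20, θ ≈ 132.13°.
There are 2l+1 = 9 values of m_l.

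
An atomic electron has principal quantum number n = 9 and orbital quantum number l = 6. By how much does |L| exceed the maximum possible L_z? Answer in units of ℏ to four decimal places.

|L| = √42 ℏ ≈ 6.4807ℏ, while L_z,max = lℏ = 6ℏ.
The difference is (√42 − 6)ℏ ≈ 0.4807ℏ.

|L| − L_z,max ≈ 0.4807ℏ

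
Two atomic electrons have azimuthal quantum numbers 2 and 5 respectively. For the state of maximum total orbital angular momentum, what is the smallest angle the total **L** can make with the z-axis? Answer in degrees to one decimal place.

L runs from |2 − 5| = 3 to 2 + 5 = 7.
L ∈ {3, 4, 5, 6, 7}.
The maximum is L = 7, with |L_tot| = ℏ√(7·8) = 2√14 ℏ.
The minimum angle with z is arccos(7/√56) ≈ 20.7°.

θ_min ≈ 20.7°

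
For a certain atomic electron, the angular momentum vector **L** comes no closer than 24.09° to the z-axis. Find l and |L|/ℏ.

At minimum angle, m_l = l, so cos θ = l/√(l(l+1)); cos²θ = l/(l+1) = 0.8334.
Solving: l = 5.
Then |L| = ℏ√(5·6) = √30 ℏ.

l = 5, |L| = √30 ℏ ≈ 5.477ℏ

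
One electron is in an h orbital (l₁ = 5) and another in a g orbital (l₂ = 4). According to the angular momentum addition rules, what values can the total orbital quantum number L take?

L = 1, 2, 3, 4, 5, 6, 7, 8, 9

Angular momentum addition gives L = |l₁ − l₂|, …, l₁ + l₂.
Allowed values: L = 1, 2, 3, 4, 5, 6, 7, 8, 9.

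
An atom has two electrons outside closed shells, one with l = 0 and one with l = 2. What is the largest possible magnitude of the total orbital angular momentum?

L runs from |0 − 2| = 2 to 0 + 2 = 2.
L ∈ {2}.
The largest magnitude corresponds to L = 2: |L_tot| = ℏ√(2·3) = √6 ℏ.

|L_tot|_max = √6 ℏ ≈ 2.449ℏ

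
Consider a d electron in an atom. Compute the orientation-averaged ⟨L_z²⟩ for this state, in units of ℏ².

D corresponds to l = 2.
m_l ∈ {-2, -1, 0, 1, 2}.
⟨L_z²⟩ = ℏ²·l(l+1)/3 = 2ℏ².

⟨L_z²⟩ = 2 ℏ²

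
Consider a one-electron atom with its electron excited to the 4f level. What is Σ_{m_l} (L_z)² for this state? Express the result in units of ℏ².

Σ(L_z)² = 28 ℏ²

The 4f level has l = 3.
The allowed m_l values are -3, -2, -1, 0, 1, 2, 3.
Summing m² from −3 to 3: Σ m_l² = 28.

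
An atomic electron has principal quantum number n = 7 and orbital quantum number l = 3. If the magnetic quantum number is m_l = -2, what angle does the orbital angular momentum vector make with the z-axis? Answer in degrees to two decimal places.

|L| = ℏ√(l(l+1)) = 2√3 ℏ.
L_z = m_l ℏ = −2ℏ.
cos θ = L_z/|L| = -2/√12, so θ ≈ 125.26°.

θ ≈ 125.26°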